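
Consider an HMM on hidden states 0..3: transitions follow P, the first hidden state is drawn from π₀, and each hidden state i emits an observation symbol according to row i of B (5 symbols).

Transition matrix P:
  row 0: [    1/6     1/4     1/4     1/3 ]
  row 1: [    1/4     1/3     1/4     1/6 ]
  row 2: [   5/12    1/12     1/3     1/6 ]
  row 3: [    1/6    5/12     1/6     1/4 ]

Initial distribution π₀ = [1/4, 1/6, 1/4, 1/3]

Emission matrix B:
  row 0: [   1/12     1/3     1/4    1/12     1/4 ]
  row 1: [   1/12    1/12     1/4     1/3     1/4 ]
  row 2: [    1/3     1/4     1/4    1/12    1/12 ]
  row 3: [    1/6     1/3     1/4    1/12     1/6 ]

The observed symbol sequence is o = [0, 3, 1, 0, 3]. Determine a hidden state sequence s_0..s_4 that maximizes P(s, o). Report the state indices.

t=0: δ = [2.083e-02, 1.389e-02, 8.333e-02, 5.556e-02]  (obs o_0=0)
t=1: δ = [2.894e-03, 7.716e-03, 2.315e-03, 1.157e-03]  ψ = [2, 3, 2, 2]  (obs o_1=3)
t=2: δ = [6.430e-04, 2.143e-04, 4.823e-04, 4.287e-04]  ψ = [1, 1, 1, 1]  (obs o_2=1)
t=3: δ = [1.674e-05, 1.488e-05, 5.358e-05, 3.572e-05]  ψ = [2, 3, 0, 0]  (obs o_3=0)
t=4: δ = [1.861e-06, 4.961e-06, 1.488e-06, 7.442e-07]  ψ = [2, 3, 2, 2]  (obs o_4=3)
backtrack: best end state = 1; path = [3, 1, 0, 3, 1]

path = [3, 1, 0, 3, 1]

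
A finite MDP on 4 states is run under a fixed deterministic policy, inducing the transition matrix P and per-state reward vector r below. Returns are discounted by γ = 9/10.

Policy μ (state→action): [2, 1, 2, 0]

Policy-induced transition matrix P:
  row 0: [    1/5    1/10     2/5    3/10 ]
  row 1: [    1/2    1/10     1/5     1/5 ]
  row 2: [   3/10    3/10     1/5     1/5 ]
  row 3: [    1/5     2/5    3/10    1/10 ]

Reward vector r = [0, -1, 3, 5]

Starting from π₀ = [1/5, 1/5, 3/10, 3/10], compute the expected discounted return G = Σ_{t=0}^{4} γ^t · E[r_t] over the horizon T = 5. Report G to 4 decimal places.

G = 7.2191

t=0: π = [0.2000, 0.2000, 0.3000, 0.3000], E[r] = 2.2000, γ^t·E[r] = 2.200000, running G = 2.200000
t=1: π = [0.2900, 0.2500, 0.2700, 0.1900], E[r] = 1.5100, γ^t·E[r] = 1.359000, running G = 3.559000
t=2: π = [0.3020, 0.2110, 0.2770, 0.2100], E[r] = 1.6700, γ^t·E[r] = 1.352700, running G = 4.911700
t=3: π = [0.2910, 0.2184, 0.2814, 0.2092], E[r] = 1.6718, γ^t·E[r] = 1.218742, running G = 6.130442
t=4: π = [0.2937, 0.2190, 0.2791, 0.2082], E[r] = 1.6592, γ^t·E[r] = 1.088614, running G = 7.219056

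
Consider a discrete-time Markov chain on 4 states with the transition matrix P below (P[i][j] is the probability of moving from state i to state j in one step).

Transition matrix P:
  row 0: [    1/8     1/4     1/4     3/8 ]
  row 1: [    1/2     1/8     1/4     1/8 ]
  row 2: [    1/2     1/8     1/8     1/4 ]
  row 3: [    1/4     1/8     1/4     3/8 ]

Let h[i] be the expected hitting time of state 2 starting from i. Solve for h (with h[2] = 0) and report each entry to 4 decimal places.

h = [4.0000, 4.0000, 0.0000, 4.0000]

First-step conditioning: h[2] = 0; for i ≠ 2, h[i] = 1 + Σ_k P[i][k]·h[k].
  h[0] = 1 + 1/8·h[0] + 1/4·h[1] + 3/8·h[3]
  h[1] = 1 + 1/2·h[0] + 1/8·h[1] + 1/8·h[3]
  h[3] = 1 + 1/4·h[0] + 1/8·h[1] + 3/8·h[3]
Solving the 3×3 linear system over states ≠ 2 gives exactly h = [4, 4, 0, 4] (h[2] = 0 is the target).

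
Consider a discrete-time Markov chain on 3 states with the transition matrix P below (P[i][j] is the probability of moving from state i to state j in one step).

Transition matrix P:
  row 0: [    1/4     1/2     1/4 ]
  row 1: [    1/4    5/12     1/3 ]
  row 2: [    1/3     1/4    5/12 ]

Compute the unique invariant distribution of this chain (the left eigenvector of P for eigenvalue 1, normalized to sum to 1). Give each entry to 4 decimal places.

π = [0.2782, 0.3835, 0.3383]

Balance equations π_j = Σ_i π_i·P[i][j]:
  π_0 = 1/4·π_0 + 1/4·π_1 + 1/3·π_2
  π_1 = 1/2·π_0 + 5/12·π_1 + 1/4·π_2
  normalize: π_0 + π_1 + π_2 = 1
Solving the linear system gives exactly π = [37/133, 51/133, 45/133].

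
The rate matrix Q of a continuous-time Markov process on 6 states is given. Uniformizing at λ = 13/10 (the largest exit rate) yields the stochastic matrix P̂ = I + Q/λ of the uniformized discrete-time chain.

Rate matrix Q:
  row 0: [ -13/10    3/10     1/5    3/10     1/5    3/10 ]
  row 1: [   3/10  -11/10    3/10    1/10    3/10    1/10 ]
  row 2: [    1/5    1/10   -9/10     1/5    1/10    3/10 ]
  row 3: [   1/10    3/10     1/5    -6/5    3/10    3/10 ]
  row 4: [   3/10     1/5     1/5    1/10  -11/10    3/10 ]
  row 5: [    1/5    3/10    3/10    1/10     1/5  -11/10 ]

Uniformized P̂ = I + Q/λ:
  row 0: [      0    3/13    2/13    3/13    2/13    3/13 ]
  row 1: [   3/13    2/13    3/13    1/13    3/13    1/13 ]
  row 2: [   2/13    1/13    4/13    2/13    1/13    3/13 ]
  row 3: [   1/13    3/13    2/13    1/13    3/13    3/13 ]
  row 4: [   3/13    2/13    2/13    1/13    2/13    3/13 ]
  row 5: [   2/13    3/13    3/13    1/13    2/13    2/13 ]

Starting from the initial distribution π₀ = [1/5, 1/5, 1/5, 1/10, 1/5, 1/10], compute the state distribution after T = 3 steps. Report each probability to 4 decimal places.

t=0: π = [0.2000, 0.2000, 0.2000, 0.1000, 0.2000, 0.1000]
t=1: π = [0.1462, 0.1692, 0.2077, 0.1231, 0.1615, 0.1923]
t=2: π = [0.1473, 0.1734, 0.2136, 0.1154, 0.1604, 0.1899]
t=3: π = [0.1480, 0.1722, 0.2147, 0.1160, 0.1596, 0.1895]

π = [0.1480, 0.1722, 0.2147, 0.1160, 0.1596, 0.1895]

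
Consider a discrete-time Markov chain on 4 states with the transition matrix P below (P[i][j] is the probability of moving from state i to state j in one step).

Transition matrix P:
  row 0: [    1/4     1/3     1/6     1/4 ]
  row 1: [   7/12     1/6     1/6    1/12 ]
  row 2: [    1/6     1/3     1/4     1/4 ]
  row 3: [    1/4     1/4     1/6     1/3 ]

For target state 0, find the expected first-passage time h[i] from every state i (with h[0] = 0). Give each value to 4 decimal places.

First-step conditioning: h[0] = 0; for i ≠ 0, h[i] = 1 + Σ_k P[i][k]·h[k].
  h[1] = 1 + 1/6·h[1] + 1/6·h[2] + 1/12·h[3]
  h[2] = 1 + 1/3·h[1] + 1/4·h[2] + 1/4·h[3]
  h[3] = 1 + 1/4·h[1] + 1/6·h[2] + 1/3·h[3]
Solving the 3×3 linear system over states ≠ 0 gives exactly h = [0, 396/181, 608/181, 572/181] (h[0] = 0 is the target).

h = [0.0000, 2.1878, 3.3591, 3.1602]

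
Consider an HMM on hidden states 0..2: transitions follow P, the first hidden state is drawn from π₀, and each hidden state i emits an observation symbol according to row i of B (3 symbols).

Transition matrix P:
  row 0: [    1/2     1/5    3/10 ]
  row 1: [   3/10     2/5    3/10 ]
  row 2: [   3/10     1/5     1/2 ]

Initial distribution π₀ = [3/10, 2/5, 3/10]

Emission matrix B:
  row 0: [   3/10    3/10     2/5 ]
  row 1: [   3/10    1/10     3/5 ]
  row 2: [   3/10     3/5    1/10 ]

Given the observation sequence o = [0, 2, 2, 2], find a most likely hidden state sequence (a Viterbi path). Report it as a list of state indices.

path = [1, 1, 1, 1]

t=0: δ = [9.000e-02, 1.200e-01, 9.000e-02]  (obs o_0=0)
t=1: δ = [1.800e-02, 2.880e-02, 4.500e-03]  ψ = [0, 1, 2]  (obs o_1=2)
t=2: δ = [3.600e-03, 6.912e-03, 8.640e-04]  ψ = [0, 1, 1]  (obs o_2=2)
t=3: δ = [8.294e-04, 1.659e-03, 2.074e-04]  ψ = [1, 1, 1]  (obs o_3=2)
backtrack: best end state = 1; path = [1, 1, 1, 1]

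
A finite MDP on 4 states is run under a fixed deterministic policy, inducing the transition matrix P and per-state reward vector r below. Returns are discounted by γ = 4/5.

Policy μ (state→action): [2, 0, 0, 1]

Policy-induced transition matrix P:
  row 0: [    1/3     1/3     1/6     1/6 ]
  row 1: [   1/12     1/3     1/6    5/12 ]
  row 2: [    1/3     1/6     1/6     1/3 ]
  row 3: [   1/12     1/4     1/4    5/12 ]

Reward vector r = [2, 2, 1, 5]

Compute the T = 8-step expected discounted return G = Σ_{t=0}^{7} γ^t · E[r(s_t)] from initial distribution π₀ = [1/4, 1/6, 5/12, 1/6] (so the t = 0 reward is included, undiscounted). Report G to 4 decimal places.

G = 11.0513

t=0: π = [0.2500, 0.1667, 0.4167, 0.1667], E[r] = 2.0833, γ^t·E[r] = 2.083333, running G = 2.083333
t=1: π = [0.2500, 0.2500, 0.1806, 0.3194], E[r] = 2.7778, γ^t·E[r] = 2.222222, running G = 4.305556
t=2: π = [0.1910, 0.2766, 0.1933, 0.3391], E[r] = 2.8241, γ^t·E[r] = 1.807407, running G = 6.112963
t=3: π = [0.1794, 0.2729, 0.1949, 0.3528], E[r] = 2.8635, γ^t·E[r] = 1.466123, running G = 7.579086
t=4: π = [0.1769, 0.2714, 0.1961, 0.3556], E[r] = 2.8707, γ^t·E[r] = 1.175819, running G = 8.754905
t=5: π = [0.1766, 0.2710, 0.1963, 0.3561], E[r] = 2.8720, γ^t·E[r] = 0.941097, running G = 9.696002
t=6: π = [0.1766, 0.2709, 0.1963, 0.3562], E[r] = 2.8721, γ^t·E[r] = 0.752917, running G = 10.448919
t=7: π = [0.1766, 0.2709, 0.1963, 0.3562], E[r] = 2.8722, γ^t·E[r] = 0.602334, running G = 11.051253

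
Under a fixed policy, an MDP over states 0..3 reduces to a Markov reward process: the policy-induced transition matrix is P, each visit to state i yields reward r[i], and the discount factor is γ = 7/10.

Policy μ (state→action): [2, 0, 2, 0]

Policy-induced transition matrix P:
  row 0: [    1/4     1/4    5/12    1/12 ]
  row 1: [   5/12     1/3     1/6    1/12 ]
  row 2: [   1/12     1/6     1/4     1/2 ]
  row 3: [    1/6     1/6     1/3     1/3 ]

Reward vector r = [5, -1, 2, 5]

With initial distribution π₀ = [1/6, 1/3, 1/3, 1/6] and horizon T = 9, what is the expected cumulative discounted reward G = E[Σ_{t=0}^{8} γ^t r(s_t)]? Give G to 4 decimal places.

t=0: π = [0.1667, 0.3333, 0.3333, 0.1667], E[r] = 2.0000, γ^t·E[r] = 2.000000, running G = 2.000000
t=1: π = [0.2361, 0.2361, 0.2639, 0.2639], E[r] = 2.7917, γ^t·E[r] = 1.954167, running G = 3.954167
t=2: π = [0.2234, 0.2257, 0.2917, 0.2593], E[r] = 2.7708, γ^t·E[r] = 1.357708, running G = 5.311875
t=3: π = [0.2174, 0.2229, 0.2900, 0.2697], E[r] = 2.7925, γ^t·E[r] = 0.957839, running G = 6.269714
t=4: π = [0.2163, 0.2219, 0.2901, 0.2716], E[r] = 2.7980, γ^t·E[r] = 0.671802, running G = 6.941516
t=5: π = [0.2160, 0.2217, 0.2902, 0.2721], E[r] = 2.7993, γ^t·E[r] = 0.470480, running G = 7.411997
t=6: π = [0.2159, 0.2216, 0.2902, 0.2723], E[r] = 2.7997, γ^t·E[r] = 0.329383, running G = 7.741379
t=7: π = [0.2159, 0.2216, 0.2902, 0.2723], E[r] = 2.7998, γ^t·E[r] = 0.230577, running G = 7.971956
t=8: π = [0.2159, 0.2216, 0.2902, 0.2723], E[r] = 2.7998, γ^t·E[r] = 0.161406, running G = 8.133362

G = 8.1334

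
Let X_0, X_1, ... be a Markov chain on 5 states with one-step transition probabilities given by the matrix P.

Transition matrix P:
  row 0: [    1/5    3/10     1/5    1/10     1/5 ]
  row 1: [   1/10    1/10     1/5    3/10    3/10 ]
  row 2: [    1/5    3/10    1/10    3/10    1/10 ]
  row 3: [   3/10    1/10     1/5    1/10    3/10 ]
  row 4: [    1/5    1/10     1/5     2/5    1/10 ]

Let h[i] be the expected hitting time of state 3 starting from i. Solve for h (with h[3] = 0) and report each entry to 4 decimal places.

h = [4.2417, 3.4504, 3.5626, 0.0000, 3.2288]

First-step conditioning: h[3] = 0; for i ≠ 3, h[i] = 1 + Σ_k P[i][k]·h[k].
  h[0] = 1 + 1/5·h[0] + 3/10·h[1] + 1/5·h[2] + 1/5·h[4]
  h[1] = 1 + 1/10·h[0] + 1/10·h[1] + 1/5·h[2] + 3/10·h[4]
  h[2] = 1 + 1/5·h[0] + 3/10·h[1] + 1/10·h[2] + 1/10·h[4]
  h[4] = 1 + 1/5·h[0] + 1/10·h[1] + 1/5·h[2] + 1/10·h[4]
Solving the 4×4 linear system over states ≠ 3 gives exactly h = [2948/695, 2398/695, 2476/695, 0, 2244/695] (h[3] = 0 is the target).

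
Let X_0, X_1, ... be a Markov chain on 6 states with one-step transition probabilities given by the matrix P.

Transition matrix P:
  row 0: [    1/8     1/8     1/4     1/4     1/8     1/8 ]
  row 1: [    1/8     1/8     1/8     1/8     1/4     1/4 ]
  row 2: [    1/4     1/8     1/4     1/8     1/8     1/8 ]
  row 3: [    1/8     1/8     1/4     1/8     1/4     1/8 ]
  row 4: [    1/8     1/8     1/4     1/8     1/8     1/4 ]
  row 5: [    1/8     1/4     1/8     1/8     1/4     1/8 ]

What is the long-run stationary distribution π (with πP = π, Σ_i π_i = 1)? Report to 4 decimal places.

π = [0.1514, 0.1457, 0.2110, 0.1439, 0.1820, 0.1660]

Balance equations π_j = Σ_i π_i·P[i][j]:
  π_0 = 1/8·π_0 + 1/8·π_1 + 1/4·π_2 + 1/8·π_3 + 1/8·π_4 + 1/8·π_5
  π_1 = 1/8·π_0 + 1/8·π_1 + 1/8·π_2 + 1/8·π_3 + 1/8·π_4 + 1/4·π_5
  π_2 = 1/4·π_0 + 1/8·π_1 + 1/4·π_2 + 1/4·π_3 + 1/4·π_4 + 1/8·π_5
  π_3 = 1/4·π_0 + 1/8·π_1 + 1/8·π_2 + 1/8·π_3 + 1/8·π_4 + 1/8·π_5
  π_4 = 1/8·π_0 + 1/4·π_1 + 1/8·π_2 + 1/4·π_3 + 1/8·π_4 + 1/4·π_5
  normalize: π_0 + π_1 + π_2 + π_3 + π_4 + π_5 = 1
Solving the linear system gives exactly π = [203/1341, 1759/12069, 283/1341, 193/1341, 244/1341, 2003/12069].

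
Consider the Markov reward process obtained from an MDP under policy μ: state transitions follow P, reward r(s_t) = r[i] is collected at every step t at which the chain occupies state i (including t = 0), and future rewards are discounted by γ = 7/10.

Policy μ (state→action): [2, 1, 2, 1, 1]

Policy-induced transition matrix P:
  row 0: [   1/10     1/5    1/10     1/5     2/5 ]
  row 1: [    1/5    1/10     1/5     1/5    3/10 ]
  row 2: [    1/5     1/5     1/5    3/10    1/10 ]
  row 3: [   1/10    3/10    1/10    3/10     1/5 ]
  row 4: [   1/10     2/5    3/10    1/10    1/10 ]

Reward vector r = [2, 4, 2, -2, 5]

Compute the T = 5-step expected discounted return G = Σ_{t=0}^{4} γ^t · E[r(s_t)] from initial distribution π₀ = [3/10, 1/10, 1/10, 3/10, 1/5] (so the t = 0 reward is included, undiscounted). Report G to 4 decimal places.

G = 5.6668

t=0: π = [0.3000, 0.1000, 0.1000, 0.3000, 0.2000], E[r] = 1.6000, γ^t·E[r] = 1.600000, running G = 1.600000
t=1: π = [0.1200, 0.2600, 0.1600, 0.2200, 0.2400], E[r] = 2.3600, γ^t·E[r] = 1.652000, running G = 3.252000
t=2: π = [0.1420, 0.2440, 0.1900, 0.2140, 0.2100], E[r] = 2.2620, γ^t·E[r] = 1.108380, running G = 4.360380
t=3: π = [0.1434, 0.2390, 0.1854, 0.2194, 0.2128], E[r] = 2.2388, γ^t·E[r] = 0.767908, running G = 5.128288
t=4: π = [0.1424, 0.2406, 0.1850, 0.2192, 0.2128], E[r] = 2.2427, γ^t·E[r] = 0.538467, running G = 5.666756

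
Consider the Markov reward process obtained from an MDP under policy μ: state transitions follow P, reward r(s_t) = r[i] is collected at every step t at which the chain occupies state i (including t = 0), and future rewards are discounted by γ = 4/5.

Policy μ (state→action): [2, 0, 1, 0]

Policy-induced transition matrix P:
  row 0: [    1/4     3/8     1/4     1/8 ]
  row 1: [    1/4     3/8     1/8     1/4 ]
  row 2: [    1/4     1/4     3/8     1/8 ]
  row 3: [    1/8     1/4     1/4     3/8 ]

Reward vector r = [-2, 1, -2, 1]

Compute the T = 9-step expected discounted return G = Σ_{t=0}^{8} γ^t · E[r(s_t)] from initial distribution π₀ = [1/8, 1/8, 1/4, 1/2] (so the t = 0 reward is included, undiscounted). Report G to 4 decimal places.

t=0: π = [0.1250, 0.1250, 0.2500, 0.5000], E[r] = -0.1250, γ^t·E[r] = -0.125000, running G = -0.125000
t=1: π = [0.1875, 0.2813, 0.2656, 0.2656], E[r] = -0.3594, γ^t·E[r] = -0.287500, running G = -0.412500
t=2: π = [0.2168, 0.3086, 0.2480, 0.2266], E[r] = -0.3945, γ^t·E[r] = -0.252500, running G = -0.665000
t=3: π = [0.2217, 0.3157, 0.2424, 0.2202], E[r] = -0.3923, γ^t·E[r] = -0.200875, running G = -0.865875
t=4: π = [0.2225, 0.3172, 0.2408, 0.2195], E[r] = -0.3900, γ^t·E[r] = -0.159725, running G = -1.025600
t=5: π = [0.2226, 0.3175, 0.2405, 0.2195], E[r] = -0.3891, γ^t·E[r] = -0.127488, running G = -1.153088
t=6: π = [0.2226, 0.3175, 0.2404, 0.2196], E[r] = -0.3888, γ^t·E[r] = -0.101923, running G = -1.255010
t=7: π = [0.2226, 0.3175, 0.2404, 0.2196], E[r] = -0.3887, γ^t·E[r] = -0.081525, running G = -1.336535
t=8: π = [0.2226, 0.3175, 0.2404, 0.2196], E[r] = -0.3887, γ^t·E[r] = -0.065218, running G = -1.401753

G = -1.4018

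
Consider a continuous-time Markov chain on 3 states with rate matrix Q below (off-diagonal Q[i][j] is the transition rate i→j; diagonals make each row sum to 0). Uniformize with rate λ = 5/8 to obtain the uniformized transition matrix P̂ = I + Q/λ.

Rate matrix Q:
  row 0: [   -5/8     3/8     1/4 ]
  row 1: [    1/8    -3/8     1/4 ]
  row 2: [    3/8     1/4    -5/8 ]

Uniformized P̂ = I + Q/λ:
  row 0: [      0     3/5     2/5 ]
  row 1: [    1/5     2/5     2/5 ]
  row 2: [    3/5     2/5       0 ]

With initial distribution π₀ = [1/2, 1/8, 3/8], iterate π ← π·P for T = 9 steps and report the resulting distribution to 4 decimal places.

t=0: π = [0.5000, 0.1250, 0.3750]
t=1: π = [0.2500, 0.5000, 0.2500]
t=2: π = [0.2500, 0.4500, 0.3000]
t=3: π = [0.2700, 0.4500, 0.2800]
t=4: π = [0.2580, 0.4540, 0.2880]
t=5: π = [0.2636, 0.4516, 0.2848]
t=6: π = [0.2612, 0.4527, 0.2861]
t=7: π = [0.2622, 0.4522, 0.2856]
t=8: π = [0.2618, 0.4524, 0.2858]
t=9: π = [0.2620, 0.4524, 0.2857]

π = [0.2620, 0.4524, 0.2857]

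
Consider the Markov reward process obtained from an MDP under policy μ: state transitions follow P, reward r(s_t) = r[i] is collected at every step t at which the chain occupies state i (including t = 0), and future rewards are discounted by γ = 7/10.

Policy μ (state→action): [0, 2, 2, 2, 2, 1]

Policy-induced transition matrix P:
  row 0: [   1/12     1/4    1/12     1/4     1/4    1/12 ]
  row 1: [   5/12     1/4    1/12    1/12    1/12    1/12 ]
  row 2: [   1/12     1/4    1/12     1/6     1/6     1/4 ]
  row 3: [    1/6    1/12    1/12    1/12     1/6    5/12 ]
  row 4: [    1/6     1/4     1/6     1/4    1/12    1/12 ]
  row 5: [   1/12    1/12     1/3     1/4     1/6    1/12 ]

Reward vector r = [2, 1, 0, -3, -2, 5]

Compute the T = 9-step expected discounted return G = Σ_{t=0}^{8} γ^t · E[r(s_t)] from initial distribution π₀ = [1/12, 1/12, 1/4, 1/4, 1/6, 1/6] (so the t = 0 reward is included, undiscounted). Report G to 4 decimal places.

G = 1.2717

t=0: π = [0.0833, 0.0833, 0.2500, 0.2500, 0.1667, 0.1667], E[r] = 0.0000, γ^t·E[r] = 0.000000, running G = 0.000000
t=1: π = [0.1458, 0.1806, 0.1389, 0.1736, 0.1528, 0.2083], E[r] = 0.6875, γ^t·E[r] = 0.481250, running G = 0.481250
t=2: π = [0.1707, 0.1863, 0.1481, 0.1794, 0.1510, 0.1644], E[r] = 0.5093, γ^t·E[r] = 0.249537, running G = 0.730787
t=3: π = [0.1730, 0.1927, 0.1370, 0.1767, 0.1528, 0.1678], E[r] = 0.5421, γ^t·E[r] = 0.185957, running G = 0.916744
t=4: π = [0.1750, 0.1926, 0.1380, 0.1770, 0.1523, 0.1651], E[r] = 0.5323, γ^t·E[r] = 0.127815, running G = 1.044559
t=5: π = [0.1750, 0.1930, 0.1373, 0.1769, 0.1525, 0.1653], E[r] = 0.5339, γ^t·E[r] = 0.089734, running G = 1.134293
t=6: π = [0.1751, 0.1930, 0.1374, 0.1769, 0.1525, 0.1652], E[r] = 0.5334, γ^t·E[r] = 0.062760, running G = 1.197053
t=7: π = [0.1751, 0.1930, 0.1373, 0.1769, 0.1525, 0.1652], E[r] = 0.5335, γ^t·E[r] = 0.043937, running G = 1.240990
t=8: π = [0.1751, 0.1930, 0.1373, 0.1769, 0.1525, 0.1652], E[r] = 0.5335, γ^t·E[r] = 0.030755, running G = 1.271745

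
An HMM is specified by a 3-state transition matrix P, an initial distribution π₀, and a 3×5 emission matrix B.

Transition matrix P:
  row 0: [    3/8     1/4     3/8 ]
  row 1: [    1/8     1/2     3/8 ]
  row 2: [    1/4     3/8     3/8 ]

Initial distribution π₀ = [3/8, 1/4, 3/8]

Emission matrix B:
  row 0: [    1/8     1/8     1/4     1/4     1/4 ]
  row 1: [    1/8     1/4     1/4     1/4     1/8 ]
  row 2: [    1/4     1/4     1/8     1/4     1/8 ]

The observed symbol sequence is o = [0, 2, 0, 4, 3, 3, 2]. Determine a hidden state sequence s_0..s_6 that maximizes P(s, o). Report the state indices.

path = [2, 1, 2, 1, 1, 1, 1]

t=0: δ = [4.688e-02, 3.125e-02, 9.375e-02]  (obs o_0=0)
t=1: δ = [5.859e-03, 8.789e-03, 4.395e-03]  ψ = [2, 2, 2]  (obs o_1=2)
t=2: δ = [2.747e-04, 5.493e-04, 8.240e-04]  ψ = [0, 1, 1]  (obs o_2=0)
t=3: δ = [5.150e-05, 3.862e-05, 3.862e-05]  ψ = [2, 2, 2]  (obs o_3=4)
t=4: δ = [4.828e-06, 4.828e-06, 4.828e-06]  ψ = [0, 1, 0]  (obs o_4=3)
t=5: δ = [4.526e-07, 6.035e-07, 4.526e-07]  ψ = [0, 1, 0]  (obs o_5=3)
t=6: δ = [4.243e-08, 7.544e-08, 2.829e-08]  ψ = [0, 1, 1]  (obs o_6=2)
backtrack: best end state = 1; path = [2, 1, 2, 1, 1, 1, 1]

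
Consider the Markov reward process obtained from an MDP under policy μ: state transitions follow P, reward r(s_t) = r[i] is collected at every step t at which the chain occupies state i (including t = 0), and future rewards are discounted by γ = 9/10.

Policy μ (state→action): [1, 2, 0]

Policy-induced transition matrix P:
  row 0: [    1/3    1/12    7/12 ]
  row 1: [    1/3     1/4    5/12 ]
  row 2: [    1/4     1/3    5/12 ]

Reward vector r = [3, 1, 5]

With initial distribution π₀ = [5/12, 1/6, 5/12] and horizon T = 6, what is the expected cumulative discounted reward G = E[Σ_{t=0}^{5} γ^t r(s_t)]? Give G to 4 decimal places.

G = 16.3021

t=0: π = [0.4167, 0.1667, 0.4167], E[r] = 3.5000, γ^t·E[r] = 3.500000, running G = 3.500000
t=1: π = [0.2986, 0.2153, 0.4861], E[r] = 3.5417, γ^t·E[r] = 3.187500, running G = 6.687500
t=2: π = [0.2928, 0.2407, 0.4664], E[r] = 3.4514, γ^t·E[r] = 2.795625, running G = 9.483125
t=3: π = [0.2945, 0.2401, 0.4655], E[r] = 3.4508, γ^t·E[r] = 2.515641, running G = 11.998766
t=4: π = [0.2945, 0.2397, 0.4657], E[r] = 3.4521, γ^t·E[r] = 2.264899, running G = 14.263665
t=5: π = [0.2945, 0.2397, 0.4658], E[r] = 3.4521, γ^t·E[r] = 2.038414, running G = 16.302079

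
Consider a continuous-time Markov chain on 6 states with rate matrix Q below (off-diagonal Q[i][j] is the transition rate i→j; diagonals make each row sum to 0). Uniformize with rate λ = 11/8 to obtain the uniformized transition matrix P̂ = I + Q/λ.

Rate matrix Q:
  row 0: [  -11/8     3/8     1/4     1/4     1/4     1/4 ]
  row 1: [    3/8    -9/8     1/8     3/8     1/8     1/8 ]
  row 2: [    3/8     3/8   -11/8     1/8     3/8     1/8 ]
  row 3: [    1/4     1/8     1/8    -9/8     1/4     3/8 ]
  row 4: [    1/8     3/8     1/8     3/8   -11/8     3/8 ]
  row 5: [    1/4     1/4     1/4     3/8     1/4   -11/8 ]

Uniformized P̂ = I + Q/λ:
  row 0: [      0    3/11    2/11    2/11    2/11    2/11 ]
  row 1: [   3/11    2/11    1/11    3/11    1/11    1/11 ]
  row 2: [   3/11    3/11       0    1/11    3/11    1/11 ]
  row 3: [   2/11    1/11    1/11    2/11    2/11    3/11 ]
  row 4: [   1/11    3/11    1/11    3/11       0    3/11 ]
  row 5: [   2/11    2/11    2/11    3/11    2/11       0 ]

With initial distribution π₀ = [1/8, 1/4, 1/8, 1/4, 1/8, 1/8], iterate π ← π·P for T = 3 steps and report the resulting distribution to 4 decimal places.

π = [0.1675, 0.2003, 0.1099, 0.2177, 0.1471, 0.1575]

t=0: π = [0.1250, 0.2500, 0.1250, 0.2500, 0.1250, 0.1250]
t=1: π = [0.1818, 0.1932, 0.1023, 0.2159, 0.1477, 0.1591]
t=2: π = [0.1622, 0.2014, 0.1126, 0.2180, 0.1467, 0.1591]
t=3: π = [0.1675, 0.2003, 0.1099, 0.2177, 0.1471, 0.1575]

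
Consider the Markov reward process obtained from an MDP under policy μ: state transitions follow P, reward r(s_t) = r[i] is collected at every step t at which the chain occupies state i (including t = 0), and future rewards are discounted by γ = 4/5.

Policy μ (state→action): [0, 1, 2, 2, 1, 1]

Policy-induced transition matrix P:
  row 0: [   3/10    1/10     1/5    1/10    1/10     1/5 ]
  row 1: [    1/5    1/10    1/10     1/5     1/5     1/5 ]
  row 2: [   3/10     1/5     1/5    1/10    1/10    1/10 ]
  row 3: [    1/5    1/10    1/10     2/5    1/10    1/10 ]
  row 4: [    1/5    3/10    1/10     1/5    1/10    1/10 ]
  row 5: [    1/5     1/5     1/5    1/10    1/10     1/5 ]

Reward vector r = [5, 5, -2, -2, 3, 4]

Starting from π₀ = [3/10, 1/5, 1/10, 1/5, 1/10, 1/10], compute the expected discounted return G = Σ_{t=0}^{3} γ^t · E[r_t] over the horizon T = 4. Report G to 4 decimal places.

t=0: π = [0.3000, 0.2000, 0.1000, 0.2000, 0.1000, 0.1000], E[r] = 2.6000, γ^t·E[r] = 2.600000, running G = 2.600000
t=1: π = [0.2400, 0.1400, 0.1500, 0.1900, 0.1200, 0.1600], E[r] = 2.2200, γ^t·E[r] = 1.776000, running G = 4.376000
t=2: π = [0.2390, 0.1550, 0.1550, 0.1830, 0.1140, 0.1540], E[r] = 2.2520, γ^t·E[r] = 1.441280, running G = 5.817280
t=3: π = [0.2394, 0.1537, 0.1548, 0.1818, 0.1155, 0.1548], E[r] = 2.2580, γ^t·E[r] = 1.156096, running G = 6.973376

G = 6.9734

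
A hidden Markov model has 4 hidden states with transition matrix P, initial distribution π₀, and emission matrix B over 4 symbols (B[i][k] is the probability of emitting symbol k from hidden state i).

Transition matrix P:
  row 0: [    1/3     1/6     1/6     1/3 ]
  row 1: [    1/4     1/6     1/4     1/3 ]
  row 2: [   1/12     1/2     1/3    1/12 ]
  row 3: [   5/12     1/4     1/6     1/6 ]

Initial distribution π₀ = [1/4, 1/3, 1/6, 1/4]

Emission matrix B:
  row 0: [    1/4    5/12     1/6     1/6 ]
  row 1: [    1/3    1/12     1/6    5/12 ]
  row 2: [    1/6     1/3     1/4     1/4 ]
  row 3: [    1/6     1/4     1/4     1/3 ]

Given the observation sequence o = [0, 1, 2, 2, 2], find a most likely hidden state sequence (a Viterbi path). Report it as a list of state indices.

path = [1, 0, 3, 0, 3]

t=0: δ = [6.250e-02, 1.111e-01, 2.778e-02, 4.167e-02]  (obs o_0=0)
t=1: δ = [1.157e-02, 1.543e-03, 9.259e-03, 9.259e-03]  ψ = [1, 1, 1, 1]  (obs o_1=1)
t=2: δ = [6.430e-04, 7.716e-04, 7.716e-04, 9.645e-04]  ψ = [0, 2, 2, 0]  (obs o_2=2)
t=3: δ = [6.698e-05, 6.430e-05, 6.430e-05, 6.430e-05]  ψ = [3, 2, 2, 1]  (obs o_3=2)
t=4: δ = [4.465e-06, 5.358e-06, 5.358e-06, 5.582e-06]  ψ = [3, 2, 2, 0]  (obs o_4=2)
backtrack: best end state = 3; path = [1, 0, 3, 0, 3]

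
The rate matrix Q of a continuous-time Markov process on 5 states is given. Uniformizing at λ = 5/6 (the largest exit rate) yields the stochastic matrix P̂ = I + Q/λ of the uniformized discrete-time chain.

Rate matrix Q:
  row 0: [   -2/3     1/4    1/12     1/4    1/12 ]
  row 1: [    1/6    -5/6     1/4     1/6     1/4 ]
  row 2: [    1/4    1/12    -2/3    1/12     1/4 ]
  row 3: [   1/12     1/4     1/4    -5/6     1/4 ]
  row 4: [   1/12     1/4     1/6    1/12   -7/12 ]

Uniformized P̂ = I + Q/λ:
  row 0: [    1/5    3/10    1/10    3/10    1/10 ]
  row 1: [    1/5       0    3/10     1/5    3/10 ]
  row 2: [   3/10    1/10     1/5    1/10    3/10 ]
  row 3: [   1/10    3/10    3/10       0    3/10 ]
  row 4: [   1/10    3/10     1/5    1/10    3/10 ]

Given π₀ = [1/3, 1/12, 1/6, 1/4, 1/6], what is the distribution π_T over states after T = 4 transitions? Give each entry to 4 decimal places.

t=0: π = [0.3333, 0.0833, 0.1667, 0.2500, 0.1667]
t=1: π = [0.1750, 0.2417, 0.2000, 0.1500, 0.2333]
t=2: π = [0.1817, 0.1875, 0.2217, 0.1442, 0.2650]
t=3: π = [0.1813, 0.1994, 0.2150, 0.1407, 0.2637]
t=4: π = [0.1811, 0.1972, 0.2159, 0.1421, 0.2638]

π = [0.1811, 0.1972, 0.2159, 0.1421, 0.2638]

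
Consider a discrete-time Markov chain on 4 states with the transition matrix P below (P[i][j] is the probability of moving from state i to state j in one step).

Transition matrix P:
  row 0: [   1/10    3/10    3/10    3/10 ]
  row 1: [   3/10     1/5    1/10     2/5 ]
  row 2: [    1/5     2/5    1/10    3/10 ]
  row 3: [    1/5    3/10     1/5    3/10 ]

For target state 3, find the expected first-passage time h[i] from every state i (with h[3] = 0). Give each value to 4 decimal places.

h = [3.0385, 2.7664, 3.0159, 0.0000]

First-step conditioning: h[3] = 0; for i ≠ 3, h[i] = 1 + Σ_k P[i][k]·h[k].
  h[0] = 1 + 1/10·h[0] + 3/10·h[1] + 3/10·h[2]
  h[1] = 1 + 3/10·h[0] + 1/5·h[1] + 1/10·h[2]
  h[2] = 1 + 1/5·h[0] + 2/5·h[1] + 1/10·h[2]
Solving the 3×3 linear system over states ≠ 3 gives exactly h = [1340/441, 1220/441, 190/63, 0] (h[3] = 0 is the target).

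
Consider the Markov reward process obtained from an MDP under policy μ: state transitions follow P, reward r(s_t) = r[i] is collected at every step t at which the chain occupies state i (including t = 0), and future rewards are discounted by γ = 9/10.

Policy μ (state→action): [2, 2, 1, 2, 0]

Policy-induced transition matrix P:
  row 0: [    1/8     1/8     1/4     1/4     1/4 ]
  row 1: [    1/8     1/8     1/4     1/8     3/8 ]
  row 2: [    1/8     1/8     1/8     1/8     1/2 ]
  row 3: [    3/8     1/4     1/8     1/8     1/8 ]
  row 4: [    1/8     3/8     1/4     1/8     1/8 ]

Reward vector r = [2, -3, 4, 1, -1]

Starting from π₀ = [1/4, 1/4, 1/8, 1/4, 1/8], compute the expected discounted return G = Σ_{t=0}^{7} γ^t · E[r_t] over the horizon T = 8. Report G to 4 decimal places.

G = 2.2959

t=0: π = [0.2500, 0.2500, 0.1250, 0.2500, 0.1250], E[r] = 0.3750, γ^t·E[r] = 0.375000, running G = 0.375000
t=1: π = [0.1875, 0.1875, 0.2031, 0.1563, 0.2656], E[r] = 0.5156, γ^t·E[r] = 0.464063, running G = 0.839063
t=2: π = [0.1641, 0.2109, 0.2051, 0.1484, 0.2715], E[r] = 0.3926, γ^t·E[r] = 0.317988, running G = 1.157051
t=3: π = [0.1621, 0.2114, 0.2058, 0.1455, 0.2751], E[r] = 0.3835, γ^t·E[r] = 0.279604, running G = 1.436655
t=4: π = [0.1614, 0.2120, 0.2061, 0.1453, 0.2753], E[r] = 0.3811, γ^t·E[r] = 0.250062, running G = 1.686717
t=5: π = [0.1613, 0.2120, 0.2061, 0.1452, 0.2754], E[r] = 0.3807, γ^t·E[r] = 0.224819, running G = 1.911536
t=6: π = [0.1613, 0.2120, 0.2061, 0.1452, 0.2754], E[r] = 0.3807, γ^t·E[r] = 0.202297, running G = 2.113833
t=7: π = [0.1613, 0.2120, 0.2061, 0.1452, 0.2754], E[r] = 0.3806, γ^t·E[r] = 0.182063, running G = 2.295897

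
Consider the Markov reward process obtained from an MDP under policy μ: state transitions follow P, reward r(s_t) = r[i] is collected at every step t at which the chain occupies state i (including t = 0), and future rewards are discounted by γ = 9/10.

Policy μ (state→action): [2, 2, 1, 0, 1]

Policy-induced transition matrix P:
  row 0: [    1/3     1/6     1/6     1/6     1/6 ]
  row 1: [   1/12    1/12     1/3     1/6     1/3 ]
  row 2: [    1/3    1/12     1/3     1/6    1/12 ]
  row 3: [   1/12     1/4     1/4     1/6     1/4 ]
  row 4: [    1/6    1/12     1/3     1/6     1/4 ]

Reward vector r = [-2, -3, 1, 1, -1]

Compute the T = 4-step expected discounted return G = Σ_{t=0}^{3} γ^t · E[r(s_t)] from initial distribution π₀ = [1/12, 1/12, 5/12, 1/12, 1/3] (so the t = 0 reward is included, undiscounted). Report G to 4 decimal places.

G = -1.6106

t=0: π = [0.0833, 0.0833, 0.4167, 0.0833, 0.3333], E[r] = -0.2500, γ^t·E[r] = -0.250000, running G = -0.250000
t=1: π = [0.2361, 0.1042, 0.3125, 0.1667, 0.1806], E[r] = -0.4861, γ^t·E[r] = -0.437500, running G = -0.687500
t=2: π = [0.2355, 0.1308, 0.2801, 0.1667, 0.1869], E[r] = -0.6036, γ^t·E[r] = -0.488906, running G = -1.176406
t=3: π = [0.2278, 0.1307, 0.2802, 0.1667, 0.1946], E[r] = -0.5956, γ^t·E[r] = -0.434180, running G = -1.610586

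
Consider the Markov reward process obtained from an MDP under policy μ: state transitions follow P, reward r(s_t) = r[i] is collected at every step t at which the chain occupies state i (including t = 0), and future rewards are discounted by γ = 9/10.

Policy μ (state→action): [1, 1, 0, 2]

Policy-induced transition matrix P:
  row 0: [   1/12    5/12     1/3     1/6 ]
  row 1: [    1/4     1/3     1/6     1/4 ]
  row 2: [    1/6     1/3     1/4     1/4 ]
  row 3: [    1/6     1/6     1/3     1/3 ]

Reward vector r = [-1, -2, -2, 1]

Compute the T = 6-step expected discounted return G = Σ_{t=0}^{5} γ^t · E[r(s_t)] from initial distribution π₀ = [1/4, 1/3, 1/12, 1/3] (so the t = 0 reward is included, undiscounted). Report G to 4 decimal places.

G = -4.6321

t=0: π = [0.2500, 0.3333, 0.0833, 0.3333], E[r] = -0.7500, γ^t·E[r] = -0.750000, running G = -0.750000
t=1: π = [0.1736, 0.2986, 0.2708, 0.2569], E[r] = -1.0556, γ^t·E[r] = -0.950000, running G = -1.700000
t=2: π = [0.1771, 0.3050, 0.2610, 0.2569], E[r] = -1.0521, γ^t·E[r] = -0.852188, running G = -2.552188
t=3: π = [0.1773, 0.3053, 0.2608, 0.2567], E[r] = -1.0527, γ^t·E[r] = -0.767426, running G = -3.319613
t=4: π = [0.1773, 0.3053, 0.2607, 0.2566], E[r] = -1.0528, γ^t·E[r] = -0.690768, running G = -4.010381
t=5: π = [0.1773, 0.3053, 0.2607, 0.2566], E[r] = -1.0528, γ^t·E[r] = -0.621695, running G = -4.632076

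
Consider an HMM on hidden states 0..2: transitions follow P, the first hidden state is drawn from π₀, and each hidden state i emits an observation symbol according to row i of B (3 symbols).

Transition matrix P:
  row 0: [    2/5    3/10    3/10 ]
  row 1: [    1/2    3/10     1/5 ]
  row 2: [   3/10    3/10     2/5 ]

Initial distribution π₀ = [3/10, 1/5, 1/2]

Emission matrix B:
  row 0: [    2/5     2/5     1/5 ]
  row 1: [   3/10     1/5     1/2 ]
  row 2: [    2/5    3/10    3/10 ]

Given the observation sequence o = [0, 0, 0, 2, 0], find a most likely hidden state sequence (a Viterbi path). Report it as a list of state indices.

t=0: δ = [1.200e-01, 6.000e-02, 2.000e-01]  (obs o_0=0)
t=1: δ = [2.400e-02, 1.800e-02, 3.200e-02]  ψ = [2, 2, 2]  (obs o_1=0)
t=2: δ = [3.840e-03, 2.880e-03, 5.120e-03]  ψ = [0, 2, 2]  (obs o_2=0)
t=3: δ = [3.072e-04, 7.680e-04, 6.144e-04]  ψ = [0, 2, 2]  (obs o_3=2)
t=4: δ = [1.536e-04, 6.912e-05, 9.830e-05]  ψ = [1, 1, 2]  (obs o_4=0)
backtrack: best end state = 0; path = [2, 2, 2, 1, 0]

path = [2, 2, 2, 1, 0]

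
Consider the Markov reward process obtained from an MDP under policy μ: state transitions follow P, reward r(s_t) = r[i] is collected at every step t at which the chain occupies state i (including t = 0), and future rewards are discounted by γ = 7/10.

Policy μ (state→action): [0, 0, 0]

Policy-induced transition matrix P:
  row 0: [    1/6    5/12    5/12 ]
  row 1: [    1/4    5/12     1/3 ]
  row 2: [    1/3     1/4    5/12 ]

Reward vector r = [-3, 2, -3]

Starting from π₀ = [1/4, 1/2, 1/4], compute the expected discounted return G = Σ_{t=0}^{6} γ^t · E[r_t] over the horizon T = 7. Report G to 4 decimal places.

t=0: π = [0.2500, 0.5000, 0.2500], E[r] = -0.5000, γ^t·E[r] = -0.500000, running G = -0.500000
t=1: π = [0.2500, 0.3750, 0.3750], E[r] = -1.1250, γ^t·E[r] = -0.787500, running G = -1.287500
t=2: π = [0.2604, 0.3542, 0.3854], E[r] = -1.2292, γ^t·E[r] = -0.602292, running G = -1.889792
t=3: π = [0.2604, 0.3524, 0.3872], E[r] = -1.2378, γ^t·E[r] = -0.424582, running G = -2.314373
t=4: π = [0.2606, 0.3521, 0.3873], E[r] = -1.2393, γ^t·E[r] = -0.297554, running G = -2.611928
t=5: π = [0.2606, 0.3521, 0.3873], E[r] = -1.2394, γ^t·E[r] = -0.208308, running G = -2.820236
t=6: π = [0.2606, 0.3521, 0.3873], E[r] = -1.2394, γ^t·E[r] = -0.145818, running G = -2.966054

G = -2.9661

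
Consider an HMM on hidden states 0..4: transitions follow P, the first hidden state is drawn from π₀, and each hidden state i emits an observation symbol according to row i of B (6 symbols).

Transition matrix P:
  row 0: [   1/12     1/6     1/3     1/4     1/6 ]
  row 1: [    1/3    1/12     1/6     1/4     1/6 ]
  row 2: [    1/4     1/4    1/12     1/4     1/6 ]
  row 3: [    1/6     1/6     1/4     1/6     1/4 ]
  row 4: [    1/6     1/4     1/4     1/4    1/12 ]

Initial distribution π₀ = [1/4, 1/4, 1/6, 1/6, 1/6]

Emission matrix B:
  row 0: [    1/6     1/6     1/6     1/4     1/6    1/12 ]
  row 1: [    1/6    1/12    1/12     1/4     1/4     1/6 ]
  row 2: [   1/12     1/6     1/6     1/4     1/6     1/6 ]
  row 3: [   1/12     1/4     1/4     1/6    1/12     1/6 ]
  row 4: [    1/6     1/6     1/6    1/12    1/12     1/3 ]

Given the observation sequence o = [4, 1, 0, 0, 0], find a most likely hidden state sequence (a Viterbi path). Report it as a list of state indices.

t=0: δ = [4.167e-02, 6.250e-02, 2.778e-02, 1.389e-02, 1.389e-02]  (obs o_0=4)
t=1: δ = [3.472e-03, 5.787e-04, 2.315e-03, 3.906e-03, 1.736e-03]  ψ = [1, 0, 0, 1, 1]  (obs o_1=1)
t=2: δ = [1.085e-04, 1.085e-04, 9.645e-05, 7.234e-05, 1.628e-04]  ψ = [3, 3, 0, 0, 3]  (obs o_2=0)
t=3: δ = [6.028e-06, 6.782e-06, 3.391e-06, 3.391e-06, 3.014e-06]  ψ = [1, 4, 4, 4, 0]  (obs o_3=0)
t=4: δ = [3.768e-07, 1.674e-07, 1.674e-07, 1.413e-07, 1.884e-07]  ψ = [1, 0, 0, 1, 1]  (obs o_4=0)
backtrack: best end state = 0; path = [1, 3, 4, 1, 0]

path = [1, 3, 4, 1, 0]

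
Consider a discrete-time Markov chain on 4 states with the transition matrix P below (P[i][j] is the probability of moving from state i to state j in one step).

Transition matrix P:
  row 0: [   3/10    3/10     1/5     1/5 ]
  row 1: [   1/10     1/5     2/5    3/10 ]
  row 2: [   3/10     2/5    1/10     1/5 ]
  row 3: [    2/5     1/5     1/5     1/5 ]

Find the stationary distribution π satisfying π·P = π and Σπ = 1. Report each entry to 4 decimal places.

π = [0.2681, 0.2731, 0.2315, 0.2273]

Balance equations π_j = Σ_i π_i·P[i][j]:
  π_0 = 3/10·π_0 + 1/10·π_1 + 3/10·π_2 + 2/5·π_3
  π_1 = 3/10·π_0 + 1/5·π_1 + 2/5·π_2 + 1/5·π_3
  π_2 = 1/5·π_0 + 2/5·π_1 + 1/10·π_2 + 1/5·π_3
  normalize: π_0 + π_1 + π_2 + π_3 = 1
Solving the linear system gives exactly π = [322/1201, 328/1201, 278/1201, 273/1201].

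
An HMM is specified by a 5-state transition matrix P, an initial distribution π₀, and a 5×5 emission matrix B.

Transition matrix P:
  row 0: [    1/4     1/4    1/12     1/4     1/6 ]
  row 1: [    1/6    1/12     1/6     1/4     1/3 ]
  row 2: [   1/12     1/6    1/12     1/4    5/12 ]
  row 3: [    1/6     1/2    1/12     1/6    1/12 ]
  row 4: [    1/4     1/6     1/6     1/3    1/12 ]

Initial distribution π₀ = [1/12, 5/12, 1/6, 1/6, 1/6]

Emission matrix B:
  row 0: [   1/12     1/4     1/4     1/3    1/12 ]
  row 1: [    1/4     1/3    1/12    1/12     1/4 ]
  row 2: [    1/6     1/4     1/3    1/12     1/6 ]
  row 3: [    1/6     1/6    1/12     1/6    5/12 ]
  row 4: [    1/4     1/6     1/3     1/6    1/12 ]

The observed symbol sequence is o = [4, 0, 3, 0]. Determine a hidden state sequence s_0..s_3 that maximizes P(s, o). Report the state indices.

path = [1, 4, 3, 1]

t=0: δ = [6.944e-03, 1.042e-01, 2.778e-02, 6.944e-02, 1.389e-02]  (obs o_0=4)
t=1: δ = [1.447e-03, 8.681e-03, 2.894e-03, 4.340e-03, 8.681e-03]  ψ = [1, 3, 1, 1, 1]  (obs o_1=0)
t=2: δ = [7.234e-04, 1.808e-04, 1.206e-04, 4.823e-04, 4.823e-04]  ψ = [4, 3, 1, 4, 1]  (obs o_2=3)
t=3: δ = [1.507e-05, 6.028e-05, 1.340e-05, 3.014e-05, 3.014e-05]  ψ = [0, 3, 4, 0, 0]  (obs o_3=0)
backtrack: best end state = 1; path = [1, 4, 3, 1]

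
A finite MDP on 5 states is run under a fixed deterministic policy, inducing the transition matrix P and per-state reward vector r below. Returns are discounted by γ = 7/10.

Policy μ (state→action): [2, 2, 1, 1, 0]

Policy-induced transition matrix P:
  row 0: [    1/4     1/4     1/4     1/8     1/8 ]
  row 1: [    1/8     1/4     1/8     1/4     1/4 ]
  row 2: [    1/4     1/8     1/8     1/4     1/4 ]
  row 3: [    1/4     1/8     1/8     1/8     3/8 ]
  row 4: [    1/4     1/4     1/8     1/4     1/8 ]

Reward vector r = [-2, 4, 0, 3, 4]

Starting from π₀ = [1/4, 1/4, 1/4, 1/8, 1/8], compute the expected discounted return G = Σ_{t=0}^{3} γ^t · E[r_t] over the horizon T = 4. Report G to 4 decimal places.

t=0: π = [0.2500, 0.2500, 0.2500, 0.1250, 0.1250], E[r] = 1.3750, γ^t·E[r] = 1.375000, running G = 1.375000
t=1: π = [0.2188, 0.2031, 0.1563, 0.2031, 0.2188], E[r] = 1.8594, γ^t·E[r] = 1.301563, running G = 2.676563
t=2: π = [0.2246, 0.2051, 0.1523, 0.1973, 0.2207], E[r] = 1.8457, γ^t·E[r] = 0.904395, running G = 3.580957
t=3: π = [0.2244, 0.2063, 0.1531, 0.1973, 0.2190], E[r] = 1.8442, γ^t·E[r] = 0.632574, running G = 4.213531

G = 4.2135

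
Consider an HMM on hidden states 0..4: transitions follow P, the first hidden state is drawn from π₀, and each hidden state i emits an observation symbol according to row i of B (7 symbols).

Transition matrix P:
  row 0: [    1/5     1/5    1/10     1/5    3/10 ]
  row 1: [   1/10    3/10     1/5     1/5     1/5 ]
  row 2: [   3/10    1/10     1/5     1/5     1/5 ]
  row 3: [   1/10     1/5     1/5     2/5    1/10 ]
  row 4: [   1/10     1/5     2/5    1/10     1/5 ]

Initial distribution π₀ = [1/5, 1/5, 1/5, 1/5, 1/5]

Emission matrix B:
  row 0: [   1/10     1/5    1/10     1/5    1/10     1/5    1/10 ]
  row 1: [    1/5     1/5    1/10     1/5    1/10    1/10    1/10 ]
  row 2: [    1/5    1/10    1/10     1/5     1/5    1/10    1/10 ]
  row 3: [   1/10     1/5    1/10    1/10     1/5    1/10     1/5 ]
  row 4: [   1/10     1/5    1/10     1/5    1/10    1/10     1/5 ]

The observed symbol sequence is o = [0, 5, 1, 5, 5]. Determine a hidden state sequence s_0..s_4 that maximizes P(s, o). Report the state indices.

path = [2, 0, 4, 2, 0]

t=0: δ = [2.000e-02, 4.000e-02, 4.000e-02, 2.000e-02, 2.000e-02]  (obs o_0=0)
t=1: δ = [2.400e-03, 1.200e-03, 8.000e-04, 8.000e-04, 8.000e-04]  ψ = [2, 1, 1, 1, 1]  (obs o_1=5)
t=2: δ = [9.600e-05, 9.600e-05, 3.200e-05, 9.600e-05, 1.440e-04]  ψ = [0, 0, 4, 0, 0]  (obs o_2=1)
t=3: δ = [3.840e-06, 2.880e-06, 5.760e-06, 3.840e-06, 2.880e-06]  ψ = [0, 1, 4, 3, 0]  (obs o_3=5)
t=4: δ = [3.456e-07, 8.640e-08, 1.152e-07, 1.536e-07, 1.152e-07]  ψ = [2, 1, 2, 3, 0]  (obs o_4=5)
backtrack: best end state = 0; path = [2, 0, 4, 2, 0]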